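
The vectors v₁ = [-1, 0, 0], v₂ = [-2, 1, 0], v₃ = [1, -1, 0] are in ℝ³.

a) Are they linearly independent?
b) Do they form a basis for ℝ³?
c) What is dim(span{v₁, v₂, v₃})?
Not independent, not a basis, dim(span) = 2

Check whether v₃ can be written as a linear combination of v₁ and v₂.
v₃ = (1)·v₁ + (-1)·v₂ = [1, -1, 0], so the three vectors are linearly dependent.
Thus they do not form a basis for ℝ³, and dim(span{v₁, v₂, v₃}) = 2 (spanned by v₁ and v₂).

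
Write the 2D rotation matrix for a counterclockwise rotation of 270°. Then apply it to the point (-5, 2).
R = [[0, 1], [-1, 0]]; R·(-5, 2) = (2, 5)

Rotation matrix formula: R(θ) = [[cos θ, -sin θ], [sin θ, cos θ]]
For θ = 270°:
cos(270°) = 0
sin(270°) = -1
R = [[0, 1], [-1, 0]]
Apply to (-5, 2): [0·-5 + (1)·2, -1·-5 + 0·2] = (2, 5)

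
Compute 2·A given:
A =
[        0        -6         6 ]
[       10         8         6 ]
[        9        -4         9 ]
2A =
[        0       -12        12 ]
[       20        16        12 ]
[       18        -8        18 ]

Scalar multiplication is elementwise: (2A)[i][j] = 2 * A[i][j].
  (2A)[0][0] = 2 * (0) = 0
  (2A)[0][1] = 2 * (-6) = -12
  (2A)[0][2] = 2 * (6) = 12
  (2A)[1][0] = 2 * (10) = 20
  (2A)[1][1] = 2 * (8) = 16
  (2A)[1][2] = 2 * (6) = 12
  (2A)[2][0] = 2 * (9) = 18
  (2A)[2][1] = 2 * (-4) = -8
  (2A)[2][2] = 2 * (9) = 18
2A =
[        0       -12        12 ]
[       20        16        12 ]
[       18        -8        18 ]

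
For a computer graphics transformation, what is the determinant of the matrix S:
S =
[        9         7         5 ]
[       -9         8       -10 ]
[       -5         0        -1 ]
det(S) = 415

Expand along row 0 (cofactor expansion): det(S) = a*(e*i - f*h) - b*(d*i - f*g) + c*(d*h - e*g), where the 3×3 is [[a, b, c], [d, e, f], [g, h, i]].
Minor M_00 = (8)*(-1) - (-10)*(0) = -8 - 0 = -8.
Minor M_01 = (-9)*(-1) - (-10)*(-5) = 9 - 50 = -41.
Minor M_02 = (-9)*(0) - (8)*(-5) = 0 + 40 = 40.
det(S) = (9)*(-8) - (7)*(-41) + (5)*(40) = -72 + 287 + 200 = 415.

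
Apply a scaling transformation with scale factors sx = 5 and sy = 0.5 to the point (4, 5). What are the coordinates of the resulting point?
(20, 2.5)

Scaling matrix:
[[5, 0], [0, 0.50]]
Result: (4 × 5, 5 × 0.5) = (20, 2.5)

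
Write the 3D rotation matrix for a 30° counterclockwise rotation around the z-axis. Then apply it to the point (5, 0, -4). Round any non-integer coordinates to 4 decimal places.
R = [[√3/2, -1/2, 0], [1/2, √3/2, 0], [0, 0, 1]]; R·(5, 0, -4) = (4.3301, 2.5000, -4.0000)

Rotation matrix for 30° around z-axis:
cos(30°) = √3/2, sin(30°) = 1/2
R = [[√3/2, -1/2, 0], [1/2, √3/2, 0], [0, 0, 1]]
Apply to (5, 0, -4): R·[5, 0, -4]ᵀ = (4.3301, 2.5000, -4.0000)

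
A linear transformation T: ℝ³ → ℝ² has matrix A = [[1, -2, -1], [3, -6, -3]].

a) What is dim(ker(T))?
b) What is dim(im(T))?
dim(ker) = 2, dim(im) = 1

Observe that row 2 = 3 × row 1 (so the rows are linearly dependent).
Thus rank(A) = 1 (only one linearly independent row).
dim(im(T)) = rank(A) = 1.
By the rank-nullity theorem applied to T: ℝ³ → ℝ², rank(A) + nullity(A) = 3 (the domain dimension), so dim(ker(T)) = 3 - 1 = 2.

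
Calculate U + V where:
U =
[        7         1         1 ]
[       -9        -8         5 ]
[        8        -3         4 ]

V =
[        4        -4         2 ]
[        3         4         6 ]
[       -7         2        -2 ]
U + V =
[       11        -3         3 ]
[       -6        -4        11 ]
[        1        -1         2 ]

Matrix addition is elementwise: (U+V)[i][j] = U[i][j] + V[i][j].
  (U+V)[0][0] = (7) + (4) = 11
  (U+V)[0][1] = (1) + (-4) = -3
  (U+V)[0][2] = (1) + (2) = 3
  (U+V)[1][0] = (-9) + (3) = -6
  (U+V)[1][1] = (-8) + (4) = -4
  (U+V)[1][2] = (5) + (6) = 11
  (U+V)[2][0] = (8) + (-7) = 1
  (U+V)[2][1] = (-3) + (2) = -1
  (U+V)[2][2] = (4) + (-2) = 2
U + V =
[       11        -3         3 ]
[       -6        -4        11 ]
[        1        -1         2 ]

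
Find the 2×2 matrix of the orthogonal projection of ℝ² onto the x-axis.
[[1, 0], [0, 0]]

The orthogonal projection onto the line spanned by a nonzero vector u = (a, b) has matrix P = (u uᵀ) / (uᵀ u) = (1/(a² + b²)) · [[a², ab], [ab, b²]].
Here u = (1, 0), so a² + b² = 1 + 0 = 1.
P = (1/1) · [[1, 0], [0, 0]] = [[1, 0], [0, 0]].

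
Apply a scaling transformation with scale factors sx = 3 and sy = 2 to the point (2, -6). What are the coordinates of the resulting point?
(6, -12)

Scaling matrix:
[[3, 0], [0, 2]]
Result: (2 × 3, -6 × 2) = (6, -12)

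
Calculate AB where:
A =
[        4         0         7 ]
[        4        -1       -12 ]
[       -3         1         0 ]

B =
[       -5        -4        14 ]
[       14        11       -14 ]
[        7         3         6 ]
AB =
[       29         5        98 ]
[     -118       -63        -2 ]
[       29        23       -56 ]

Matrix multiplication: (AB)[i][j] = sum over k of A[i][k] * B[k][j].
  (AB)[0][0] = (4)*(-5) + (0)*(14) + (7)*(7) = 29
  (AB)[0][1] = (4)*(-4) + (0)*(11) + (7)*(3) = 5
  (AB)[0][2] = (4)*(14) + (0)*(-14) + (7)*(6) = 98
  (AB)[1][0] = (4)*(-5) + (-1)*(14) + (-12)*(7) = -118
  (AB)[1][1] = (4)*(-4) + (-1)*(11) + (-12)*(3) = -63
  (AB)[1][2] = (4)*(14) + (-1)*(-14) + (-12)*(6) = -2
  (AB)[2][0] = (-3)*(-5) + (1)*(14) + (0)*(7) = 29
  (AB)[2][1] = (-3)*(-4) + (1)*(11) + (0)*(3) = 23
  (AB)[2][2] = (-3)*(14) + (1)*(-14) + (0)*(6) = -56
AB =
[       29         5        98 ]
[     -118       -63        -2 ]
[       29        23       -56 ]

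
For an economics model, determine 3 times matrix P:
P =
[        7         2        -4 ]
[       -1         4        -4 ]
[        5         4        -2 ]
3P =
[       21         6       -12 ]
[       -3        12       -12 ]
[       15        12        -6 ]

Scalar multiplication is elementwise: (3P)[i][j] = 3 * P[i][j].
  (3P)[0][0] = 3 * (7) = 21
  (3P)[0][1] = 3 * (2) = 6
  (3P)[0][2] = 3 * (-4) = -12
  (3P)[1][0] = 3 * (-1) = -3
  (3P)[1][1] = 3 * (4) = 12
  (3P)[1][2] = 3 * (-4) = -12
  (3P)[2][0] = 3 * (5) = 15
  (3P)[2][1] = 3 * (4) = 12
  (3P)[2][2] = 3 * (-2) = -6
3P =
[       21         6       -12 ]
[       -3        12       -12 ]
[       15        12        -6 ]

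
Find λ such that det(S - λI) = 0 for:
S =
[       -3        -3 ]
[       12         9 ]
λ = 3, 3

Solve det(S - λI) = 0. For a 2×2 matrix the characteristic equation is λ² - (trace)λ + det = 0.
trace(S) = a + d = -3 + 9 = 6.
det(S) = a*d - b*c = (-3)*(9) - (-3)*(12) = -27 + 36 = 9.
Characteristic equation: λ² - (6)λ + (9) = 0.
Discriminant = (6)² - 4*(9) = 36 - 36 = 0.
λ = (6 ± √0) / 2 = (6 ± 0) / 2 = 3, 3.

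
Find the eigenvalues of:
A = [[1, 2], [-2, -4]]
λ = -3, 0

Solve det(A - λI) = 0. For a 2×2 matrix this is λ² - (trace)λ + det = 0.
trace(A) = 1 - 4 = -3.
det(A) = (1)*(-4) - (2)*(-2) = -4 + 4 = 0.
Characteristic equation: λ² - (-3)λ + (0) = 0.
Discriminant: (-3)² - 4*(0) = 9 - 0 = 9.
Roots: λ = (-3 ± √9) / 2 = -3, 0.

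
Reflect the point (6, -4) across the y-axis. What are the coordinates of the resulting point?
(-6, -4)

Reflection across y-axis: (6, -4) → (-6, -4)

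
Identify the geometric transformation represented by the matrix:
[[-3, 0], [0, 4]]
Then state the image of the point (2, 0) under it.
non-uniform scaling by (-3, 4); image of (2, 0) is (-6, 0)

This is diagonal with distinct entries, so it scales the x-axis by -3 and the y-axis by 4.
The matrix [[-3, 0], [0, 4]] represents: non-uniform scaling by (-3, 4).
Applying it to (2, 0): [-3·2 + 0·0, 0·2 + 4·0] = (-6, 0).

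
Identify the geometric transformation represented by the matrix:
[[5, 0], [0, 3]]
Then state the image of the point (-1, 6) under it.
non-uniform scaling by (5, 3); image of (-1, 6) is (-5, 18)

This is diagonal with distinct entries, so it scales the x-axis by 5 and the y-axis by 3.
The matrix [[5, 0], [0, 3]] represents: non-uniform scaling by (5, 3).
Applying it to (-1, 6): [5·-1 + 0·6, 0·-1 + 3·6] = (-5, 18).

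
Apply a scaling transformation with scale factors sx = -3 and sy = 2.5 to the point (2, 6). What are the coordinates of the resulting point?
(-6, 15.0)

Scaling matrix:
[[-3, 0], [0, 2.50]]
Result: (2 × -3, 6 × 2.5) = (-6, 15.0)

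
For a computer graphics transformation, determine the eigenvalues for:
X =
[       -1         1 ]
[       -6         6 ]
λ = 0, 5

Solve det(X - λI) = 0. For a 2×2 matrix the characteristic equation is λ² - (trace)λ + det = 0.
trace(X) = a + d = -1 + 6 = 5.
det(X) = a*d - b*c = (-1)*(6) - (1)*(-6) = -6 + 6 = 0.
Characteristic equation: λ² - (5)λ + (0) = 0.
Discriminant = (5)² - 4*(0) = 25 - 0 = 25.
λ = (5 ± √25) / 2 = (5 ± 5) / 2 = 0, 5.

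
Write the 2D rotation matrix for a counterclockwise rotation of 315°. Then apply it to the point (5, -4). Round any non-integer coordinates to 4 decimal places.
R = [[√2/2, √2/2], [-√2/2, √2/2]]; R·(5, -4) = (0.7071, -6.3640)

Rotation matrix formula: R(θ) = [[cos θ, -sin θ], [sin θ, cos θ]]
For θ = 315°:
cos(315°) = √2/2
sin(315°) = -√2/2
R = [[√2/2, √2/2], [-√2/2, √2/2]]
Apply to (5, -4): [√2/2·5 + (√2/2)·-4, -√2/2·5 + √2/2·-4] = (0.7071, -6.3640)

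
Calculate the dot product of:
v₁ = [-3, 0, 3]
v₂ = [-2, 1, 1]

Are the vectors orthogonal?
9, No

The dot product is the sum of products of corresponding components.
v₁·v₂ = (-3)*(-2) + (0)*(1) + (3)*(1) = 6 + 0 + 3 = 9.
Two vectors are orthogonal iff their dot product is 0; here the dot product is 9, so the vectors are not orthogonal.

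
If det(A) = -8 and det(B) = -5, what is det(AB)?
40

Use the multiplicative property of determinants: det(AB) = det(A)*det(B).
det(AB) = (-8)*(-5) = 40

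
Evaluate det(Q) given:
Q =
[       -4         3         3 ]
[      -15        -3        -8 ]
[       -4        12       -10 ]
det(Q) = -1434

Expand along row 0 (cofactor expansion): det(Q) = a*(e*i - f*h) - b*(d*i - f*g) + c*(d*h - e*g), where the 3×3 is [[a, b, c], [d, e, f], [g, h, i]].
Minor M_00 = (-3)*(-10) - (-8)*(12) = 30 + 96 = 126.
Minor M_01 = (-15)*(-10) - (-8)*(-4) = 150 - 32 = 118.
Minor M_02 = (-15)*(12) - (-3)*(-4) = -180 - 12 = -192.
det(Q) = (-4)*(126) - (3)*(118) + (3)*(-192) = -504 - 354 - 576 = -1434.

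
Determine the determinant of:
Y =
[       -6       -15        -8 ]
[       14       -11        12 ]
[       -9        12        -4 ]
det(Y) = 828

Expand along row 0 (cofactor expansion): det(Y) = a*(e*i - f*h) - b*(d*i - f*g) + c*(d*h - e*g), where the 3×3 is [[a, b, c], [d, e, f], [g, h, i]].
Minor M_00 = (-11)*(-4) - (12)*(12) = 44 - 144 = -100.
Minor M_01 = (14)*(-4) - (12)*(-9) = -56 + 108 = 52.
Minor M_02 = (14)*(12) - (-11)*(-9) = 168 - 99 = 69.
det(Y) = (-6)*(-100) - (-15)*(52) + (-8)*(69) = 600 + 780 - 552 = 828.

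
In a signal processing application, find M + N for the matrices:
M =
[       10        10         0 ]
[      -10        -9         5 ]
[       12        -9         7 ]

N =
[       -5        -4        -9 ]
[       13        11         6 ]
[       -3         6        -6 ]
M + N =
[        5         6        -9 ]
[        3         2        11 ]
[        9        -3         1 ]

Matrix addition is elementwise: (M+N)[i][j] = M[i][j] + N[i][j].
  (M+N)[0][0] = (10) + (-5) = 5
  (M+N)[0][1] = (10) + (-4) = 6
  (M+N)[0][2] = (0) + (-9) = -9
  (M+N)[1][0] = (-10) + (13) = 3
  (M+N)[1][1] = (-9) + (11) = 2
  (M+N)[1][2] = (5) + (6) = 11
  (M+N)[2][0] = (12) + (-3) = 9
  (M+N)[2][1] = (-9) + (6) = -3
  (M+N)[2][2] = (7) + (-6) = 1
M + N =
[        5         6        -9 ]
[        3         2        11 ]
[        9        -3         1 ]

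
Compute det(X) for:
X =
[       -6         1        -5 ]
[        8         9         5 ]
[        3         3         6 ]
det(X) = -252

Expand along row 0 (cofactor expansion): det(X) = a*(e*i - f*h) - b*(d*i - f*g) + c*(d*h - e*g), where the 3×3 is [[a, b, c], [d, e, f], [g, h, i]].
Minor M_00 = (9)*(6) - (5)*(3) = 54 - 15 = 39.
Minor M_01 = (8)*(6) - (5)*(3) = 48 - 15 = 33.
Minor M_02 = (8)*(3) - (9)*(3) = 24 - 27 = -3.
det(X) = (-6)*(39) - (1)*(33) + (-5)*(-3) = -234 - 33 + 15 = -252.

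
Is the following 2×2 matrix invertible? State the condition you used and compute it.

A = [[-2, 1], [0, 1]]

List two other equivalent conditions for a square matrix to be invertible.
Yes, invertible; det(A) = -2 ≠ 0. Equivalent conditions: rank(A) = 2; Ax = 0 has only the trivial solution; 0 is not an eigenvalue; the columns of A are linearly independent.

To check invertibility, compute det(A).
The given matrix is triangular, so det(A) equals the product of its diagonal entries = -2 ≠ 0.
Since det(A) ≠ 0, A is invertible.
Equivalent conditions for a square matrix A to be invertible:
- rank(A) = 2 (full rank).
- The homogeneous system Ax = 0 has only the trivial solution x = 0.
- 0 is not an eigenvalue of A.
- The columns (equivalently rows) of A are linearly independent.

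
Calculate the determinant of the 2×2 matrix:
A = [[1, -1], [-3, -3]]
-6

For A = [[a, b], [c, d]], det(A) = a*d - b*c.
det(A) = (1)*(-3) - (-1)*(-3) = -3 - 3 = -6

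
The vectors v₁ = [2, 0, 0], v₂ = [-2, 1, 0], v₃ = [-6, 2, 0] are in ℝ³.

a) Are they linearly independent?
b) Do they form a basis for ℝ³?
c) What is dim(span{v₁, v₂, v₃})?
Not independent, not a basis, dim(span) = 2

Check whether v₃ can be written as a linear combination of v₁ and v₂.
v₃ = (-1)·v₁ + (2)·v₂ = [-6, 2, 0], so the three vectors are linearly dependent.
Thus they do not form a basis for ℝ³, and dim(span{v₁, v₂, v₃}) = 2 (spanned by v₁ and v₂).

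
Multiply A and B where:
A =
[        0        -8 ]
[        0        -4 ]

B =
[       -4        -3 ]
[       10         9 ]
AB =
[      -80       -72 ]
[      -40       -36 ]

Matrix multiplication: (AB)[i][j] = sum over k of A[i][k] * B[k][j].
  (AB)[0][0] = (0)*(-4) + (-8)*(10) = -80
  (AB)[0][1] = (0)*(-3) + (-8)*(9) = -72
  (AB)[1][0] = (0)*(-4) + (-4)*(10) = -40
  (AB)[1][1] = (0)*(-3) + (-4)*(9) = -36
AB =
[      -80       -72 ]
[      -40       -36 ]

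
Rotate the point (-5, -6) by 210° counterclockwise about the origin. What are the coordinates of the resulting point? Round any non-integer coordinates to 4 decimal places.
(1.3301, 7.6962)

Rotation matrix R(θ) = [[cos θ, -sin θ], [sin θ, cos θ]]; for θ = 210°:
R = [[-√3/2, 1/2], [-1/2, -√3/2]]
Result: R × [-5, -6]ᵀ = [-√3/2·-5 + (1/2)·-6, -1/2·-5 + (-√3/2)·-6]ᵀ = (1.3301, 7.6962)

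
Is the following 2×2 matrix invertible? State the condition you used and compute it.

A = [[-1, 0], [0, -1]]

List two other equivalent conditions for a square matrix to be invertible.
Yes, invertible; det(A) = 1 ≠ 0. Equivalent conditions: rank(A) = 2; Ax = 0 has only the trivial solution; 0 is not an eigenvalue; the columns of A are linearly independent.

To check invertibility, compute det(A).
The given matrix is triangular, so det(A) equals the product of its diagonal entries = 1 ≠ 0.
Since det(A) ≠ 0, A is invertible.
Equivalent conditions for a square matrix A to be invertible:
- rank(A) = 2 (full rank).
- The homogeneous system Ax = 0 has only the trivial solution x = 0.
- 0 is not an eigenvalue of A.
- The columns (equivalently rows) of A are linearly independent.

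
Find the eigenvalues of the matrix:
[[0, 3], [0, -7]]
λ = -7 and λ = 0

Characteristic equation: det(A - λI) = 0
λ² - (trace)λ + (det) = 0
λ² - (-7)λ + (0) = 0
λ² + 7λ + 0 = 0
Solving: λ = -7, 0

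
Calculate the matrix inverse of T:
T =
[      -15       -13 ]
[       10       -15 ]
det(T) = 355
T⁻¹ =
[    -3/71    13/355 ]
[    -2/71     -3/71 ]

For a 2×2 matrix T = [[a, b], [c, d]] with det(T) ≠ 0, T⁻¹ = (1/det(T)) * [[d, -b], [-c, a]].
det(T) = (-15)*(-15) - (-13)*(10) = 225 + 130 = 355.
T⁻¹ = (1/355) * [[-15, 13], [-10, -15]].
Dividing each entry by 355 and reducing:
T⁻¹ =
[    -3/71    13/355 ]
[    -2/71     -3/71 ]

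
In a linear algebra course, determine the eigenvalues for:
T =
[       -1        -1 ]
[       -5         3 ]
λ = -2, 4

Solve det(T - λI) = 0. For a 2×2 matrix the characteristic equation is λ² - (trace)λ + det = 0.
trace(T) = a + d = -1 + 3 = 2.
det(T) = a*d - b*c = (-1)*(3) - (-1)*(-5) = -3 - 5 = -8.
Characteristic equation: λ² - (2)λ + (-8) = 0.
Discriminant = (2)² - 4*(-8) = 4 + 32 = 36.
λ = (2 ± √36) / 2 = (2 ± 6) / 2 = -2, 4.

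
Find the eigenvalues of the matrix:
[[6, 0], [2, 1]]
λ = 1 and λ = 6

Characteristic equation: det(A - λI) = 0
λ² - (trace)λ + (det) = 0
λ² - (7)λ + (6) = 0
λ² - 7λ + 6 = 0
Solving: λ = 1, 6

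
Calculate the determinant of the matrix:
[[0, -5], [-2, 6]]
-10

For a 2×2 matrix [[a, b], [c, d]], det = ad - bc
det = (0)(6) - (-5)(-2) = 0 - 10 = -10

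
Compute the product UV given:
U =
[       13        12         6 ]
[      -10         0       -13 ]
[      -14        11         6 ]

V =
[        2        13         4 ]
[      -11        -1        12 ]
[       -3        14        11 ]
UV =
[     -124       241       262 ]
[       19      -312      -183 ]
[     -167      -109       142 ]

Matrix multiplication: (UV)[i][j] = sum over k of U[i][k] * V[k][j].
  (UV)[0][0] = (13)*(2) + (12)*(-11) + (6)*(-3) = -124
  (UV)[0][1] = (13)*(13) + (12)*(-1) + (6)*(14) = 241
  (UV)[0][2] = (13)*(4) + (12)*(12) + (6)*(11) = 262
  (UV)[1][0] = (-10)*(2) + (0)*(-11) + (-13)*(-3) = 19
  (UV)[1][1] = (-10)*(13) + (0)*(-1) + (-13)*(14) = -312
  (UV)[1][2] = (-10)*(4) + (0)*(12) + (-13)*(11) = -183
  (UV)[2][0] = (-14)*(2) + (11)*(-11) + (6)*(-3) = -167
  (UV)[2][1] = (-14)*(13) + (11)*(-1) + (6)*(14) = -109
  (UV)[2][2] = (-14)*(4) + (11)*(12) + (6)*(11) = 142
UV =
[     -124       241       262 ]
[       19      -312      -183 ]
[     -167      -109       142 ]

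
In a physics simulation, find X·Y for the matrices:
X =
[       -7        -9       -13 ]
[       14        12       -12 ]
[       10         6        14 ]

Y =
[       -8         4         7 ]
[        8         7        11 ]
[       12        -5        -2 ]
XY =
[     -172       -26      -122 ]
[     -160       200       254 ]
[      136        12       108 ]

Matrix multiplication: (XY)[i][j] = sum over k of X[i][k] * Y[k][j].
  (XY)[0][0] = (-7)*(-8) + (-9)*(8) + (-13)*(12) = -172
  (XY)[0][1] = (-7)*(4) + (-9)*(7) + (-13)*(-5) = -26
  (XY)[0][2] = (-7)*(7) + (-9)*(11) + (-13)*(-2) = -122
  (XY)[1][0] = (14)*(-8) + (12)*(8) + (-12)*(12) = -160
  (XY)[1][1] = (14)*(4) + (12)*(7) + (-12)*(-5) = 200
  (XY)[1][2] = (14)*(7) + (12)*(11) + (-12)*(-2) = 254
  (XY)[2][0] = (10)*(-8) + (6)*(8) + (14)*(12) = 136
  (XY)[2][1] = (10)*(4) + (6)*(7) + (14)*(-5) = 12
  (XY)[2][2] = (10)*(7) + (6)*(11) + (14)*(-2) = 108
XY =
[     -172       -26      -122 ]
[     -160       200       254 ]
[      136        12       108 ]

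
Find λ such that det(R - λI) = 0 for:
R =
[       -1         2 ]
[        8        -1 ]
λ = -5, 3

Solve det(R - λI) = 0. For a 2×2 matrix the characteristic equation is λ² - (trace)λ + det = 0.
trace(R) = a + d = -1 - 1 = -2.
det(R) = a*d - b*c = (-1)*(-1) - (2)*(8) = 1 - 16 = -15.
Characteristic equation: λ² - (-2)λ + (-15) = 0.
Discriminant = (-2)² - 4*(-15) = 4 + 60 = 64.
λ = (-2 ± √64) / 2 = (-2 ± 8) / 2 = -5, 3.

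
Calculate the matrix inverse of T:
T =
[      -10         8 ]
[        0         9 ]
det(T) = -90
T⁻¹ =
[    -1/10      4/45 ]
[        0       1/9 ]

For a 2×2 matrix T = [[a, b], [c, d]] with det(T) ≠ 0, T⁻¹ = (1/det(T)) * [[d, -b], [-c, a]].
det(T) = (-10)*(9) - (8)*(0) = -90 - 0 = -90.
T⁻¹ = (1/-90) * [[9, -8], [0, -10]].
Dividing each entry by -90 and reducing:
T⁻¹ =
[    -1/10      4/45 ]
[        0       1/9 ]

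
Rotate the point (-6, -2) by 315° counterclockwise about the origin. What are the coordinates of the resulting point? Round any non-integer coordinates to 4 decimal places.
(-5.6569, 2.8284)

Rotation matrix R(θ) = [[cos θ, -sin θ], [sin θ, cos θ]]; for θ = 315°:
R = [[√2/2, √2/2], [-√2/2, √2/2]]
Result: R × [-6, -2]ᵀ = [√2/2·-6 + (√2/2)·-2, -√2/2·-6 + (√2/2)·-2]ᵀ = (-5.6569, 2.8284)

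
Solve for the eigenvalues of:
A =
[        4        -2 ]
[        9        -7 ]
λ = -5, 2

Solve det(A - λI) = 0. For a 2×2 matrix the characteristic equation is λ² - (trace)λ + det = 0.
trace(A) = a + d = 4 - 7 = -3.
det(A) = a*d - b*c = (4)*(-7) - (-2)*(9) = -28 + 18 = -10.
Characteristic equation: λ² - (-3)λ + (-10) = 0.
Discriminant = (-3)² - 4*(-10) = 9 + 40 = 49.
λ = (-3 ± √49) / 2 = (-3 ± 7) / 2 = -5, 2.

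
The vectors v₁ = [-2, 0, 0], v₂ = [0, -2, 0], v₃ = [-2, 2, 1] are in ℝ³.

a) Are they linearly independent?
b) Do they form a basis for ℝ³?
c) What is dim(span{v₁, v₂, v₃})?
Yes independent, yes basis, dim = 3

Stack v₁, v₂, v₃ as rows of a 3×3 matrix.
[[-2, 0, 0]; [0, -2, 0]; [-2, 2, 1]] is already lower triangular with nonzero diagonal entries (-2, -2, 1), so its determinant is the product of the diagonal entries, det = (-2)·(-2)·(1) = 4 ≠ 0, and the rows are linearly independent.
Three linearly independent vectors in ℝ³ form a basis for ℝ³, so dim(span{v₁,v₂,v₃}) = 3.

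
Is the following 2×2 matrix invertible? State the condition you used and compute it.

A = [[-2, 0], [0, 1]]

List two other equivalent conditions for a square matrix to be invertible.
Yes, invertible; det(A) = -2 ≠ 0. Equivalent conditions: rank(A) = 2; Ax = 0 has only the trivial solution; 0 is not an eigenvalue; the columns of A are linearly independent.

To check invertibility, compute det(A).
The given matrix is triangular, so det(A) equals the product of its diagonal entries = -2 ≠ 0.
Since det(A) ≠ 0, A is invertible.
Equivalent conditions for a square matrix A to be invertible:
- rank(A) = 2 (full rank).
- The homogeneous system Ax = 0 has only the trivial solution x = 0.
- 0 is not an eigenvalue of A.
- The columns (equivalently rows) of A are linearly independent.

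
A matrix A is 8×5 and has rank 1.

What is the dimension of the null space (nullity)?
4

The rank-nullity theorem for an m×n matrix states:
rank(A) + nullity(A) = n (the number of columns).
Here n = 5 and rank(A) = 1, so nullity(A) = 5 - 1 = 4.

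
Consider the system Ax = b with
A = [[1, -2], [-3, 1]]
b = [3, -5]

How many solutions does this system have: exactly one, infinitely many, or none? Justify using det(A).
Exactly one solution

Compute det(A) = (1)*(1) - (-2)*(-3) = -5.
Because det(A) ≠ 0, A is invertible and Ax = b has a unique solution for every b (here x = A⁻¹ b).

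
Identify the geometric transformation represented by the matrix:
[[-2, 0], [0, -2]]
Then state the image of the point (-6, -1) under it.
uniform scaling by factor -2; image of (-6, -1) is (12, 2)

This is a diagonal matrix with equal entries -2, so it scales both axes by the same factor -2.
The matrix [[-2, 0], [0, -2]] represents: uniform scaling by factor -2.
Applying it to (-6, -1): [-2·-6 + 0·-1, 0·-6 + -2·-1] = (12, 2).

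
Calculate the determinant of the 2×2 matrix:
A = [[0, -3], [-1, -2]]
-3

For A = [[a, b], [c, d]], det(A) = a*d - b*c.
det(A) = (0)*(-2) - (-3)*(-1) = 0 - 3 = -3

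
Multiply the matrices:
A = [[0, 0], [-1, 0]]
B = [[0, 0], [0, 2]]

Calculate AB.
[[0, 0], [0, 0]]

Each entry (i,j) of AB = sum over k of A[i][k]*B[k][j].
(AB)[0][0] = (0)*(0) + (0)*(0) = 0
(AB)[0][1] = (0)*(0) + (0)*(2) = 0
(AB)[1][0] = (-1)*(0) + (0)*(0) = 0
(AB)[1][1] = (-1)*(0) + (0)*(2) = 0
AB = [[0, 0], [0, 0]]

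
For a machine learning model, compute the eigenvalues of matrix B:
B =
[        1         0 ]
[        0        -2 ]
λ = -2, 1

Solve det(B - λI) = 0. For a 2×2 matrix the characteristic equation is λ² - (trace)λ + det = 0.
trace(B) = a + d = 1 - 2 = -1.
det(B) = a*d - b*c = (1)*(-2) - (0)*(0) = -2 - 0 = -2.
Characteristic equation: λ² - (-1)λ + (-2) = 0.
Discriminant = (-1)² - 4*(-2) = 1 + 8 = 9.
λ = (-1 ± √9) / 2 = (-1 ± 3) / 2 = -2, 1.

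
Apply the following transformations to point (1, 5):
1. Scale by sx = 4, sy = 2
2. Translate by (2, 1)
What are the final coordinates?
(6, 11)

Step 1: Scale (1, 5) by (sx, sy) = (4, 2) → (4, 10)
Step 2: Translate by (2, 1) → (6, 11)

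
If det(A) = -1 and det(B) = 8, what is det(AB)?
-8

Use the multiplicative property of determinants: det(AB) = det(A)*det(B).
det(AB) = (-1)*(8) = -8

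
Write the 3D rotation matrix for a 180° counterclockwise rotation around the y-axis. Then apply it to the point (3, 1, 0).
R = [[-1, 0, 0], [0, 1, 0], [0, 0, -1]]; R·(3, 1, 0) = (-3, 1, 0)

Rotation matrix for 180° around y-axis:
cos(180°) = -1, sin(180°) = 0
R = [[-1, 0, 0], [0, 1, 0], [0, 0, -1]]
Apply to (3, 1, 0): R·[3, 1, 0]ᵀ = (-3, 1, 0)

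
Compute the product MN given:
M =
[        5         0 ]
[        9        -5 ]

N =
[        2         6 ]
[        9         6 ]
MN =
[       10        30 ]
[      -27        24 ]

Matrix multiplication: (MN)[i][j] = sum over k of M[i][k] * N[k][j].
  (MN)[0][0] = (5)*(2) + (0)*(9) = 10
  (MN)[0][1] = (5)*(6) + (0)*(6) = 30
  (MN)[1][0] = (9)*(2) + (-5)*(9) = -27
  (MN)[1][1] = (9)*(6) + (-5)*(6) = 24
MN =
[       10        30 ]
[      -27        24 ]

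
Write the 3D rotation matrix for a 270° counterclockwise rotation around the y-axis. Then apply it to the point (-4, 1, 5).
R = [[0, 0, -1], [0, 1, 0], [1, 0, 0]]; R·(-4, 1, 5) = (-5, 1, -4)

Rotation matrix for 270° around y-axis:
cos(270°) = 0, sin(270°) = -1
R = [[0, 0, -1], [0, 1, 0], [1, 0, 0]]
Apply to (-4, 1, 5): R·[-4, 1, 5]ᵀ = (-5, 1, -4)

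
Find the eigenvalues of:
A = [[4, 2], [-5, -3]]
λ = -1, 2

Solve det(A - λI) = 0. For a 2×2 matrix this is λ² - (trace)λ + det = 0.
trace(A) = 4 - 3 = 1.
det(A) = (4)*(-3) - (2)*(-5) = -12 + 10 = -2.
Characteristic equation: λ² - (1)λ + (-2) = 0.
Discriminant: (1)² - 4*(-2) = 1 + 8 = 9.
Roots: λ = (1 ± √9) / 2 = -1, 2.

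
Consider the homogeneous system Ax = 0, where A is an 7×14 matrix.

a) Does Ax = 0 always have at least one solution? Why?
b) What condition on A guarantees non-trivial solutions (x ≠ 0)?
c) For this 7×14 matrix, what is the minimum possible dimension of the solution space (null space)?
a) Yes, x = 0 is always a solution. b) When A has linearly dependent columns (rank < n). c) Minimum nullity = 7.

a) x = 0 satisfies A·0 = 0, so the zero vector is always a solution.
b) Non-trivial solutions exist iff the columns of A are linearly dependent, equivalently rank(A) < n (the number of columns).
c) By rank-nullity, rank(A) + nullity(A) = n = 14. Since A has only 7 rows, rank(A) ≤ 7, so nullity(A) ≥ 14 - 7 = 7.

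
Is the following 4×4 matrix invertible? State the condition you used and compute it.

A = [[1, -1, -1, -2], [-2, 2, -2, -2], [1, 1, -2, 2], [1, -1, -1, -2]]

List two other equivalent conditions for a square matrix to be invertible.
No, not invertible; det(A) = 0 (two rows are equal, so the rows are linearly dependent). Equivalent conditions (failing for this A): rank(A) < 4; Ax = 0 has non-trivial solutions; 0 is an eigenvalue; the columns are linearly dependent.

To check invertibility, compute det(A).
In this matrix, row 0 and the last row are identical, so one row is a scalar multiple of another and the rows are linearly dependent.
A matrix with linearly dependent rows has det = 0 and is not invertible.
Equivalent failed conditions:
- rank(A) < 4.
- Ax = 0 has non-trivial solutions.
- 0 is an eigenvalue.
- The columns are linearly dependent.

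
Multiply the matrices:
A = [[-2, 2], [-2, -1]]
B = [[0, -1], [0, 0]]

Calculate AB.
[[0, 2], [0, 2]]

Each entry (i,j) of AB = sum over k of A[i][k]*B[k][j].
(AB)[0][0] = (-2)*(0) + (2)*(0) = 0
(AB)[0][1] = (-2)*(-1) + (2)*(0) = 2
(AB)[1][0] = (-2)*(0) + (-1)*(0) = 0
(AB)[1][1] = (-2)*(-1) + (-1)*(0) = 2
AB = [[0, 2], [0, 2]]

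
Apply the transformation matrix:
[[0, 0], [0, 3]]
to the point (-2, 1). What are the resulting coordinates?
(0, 3)

Matrix multiplication:
[[0, 0], [0, 3]] × [-2, 1]ᵀ
= [0×-2 + 0×1, 0×-2 + 3×1]ᵀ
= [0.0000, 3.0000]ᵀ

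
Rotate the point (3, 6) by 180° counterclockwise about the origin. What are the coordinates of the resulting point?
(-3, -6)

Rotation matrix R(θ) = [[cos θ, -sin θ], [sin θ, cos θ]]; for θ = 180°:
R = [[-1, 0], [0, -1]]
Result: R × [3, 6]ᵀ = [-1·3 + (0)·6, 0·3 + (-1)·6]ᵀ = (-3, -6)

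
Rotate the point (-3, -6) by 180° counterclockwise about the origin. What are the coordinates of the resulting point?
(3, 6)

Rotation matrix R(θ) = [[cos θ, -sin θ], [sin θ, cos θ]]; for θ = 180°:
R = [[-1, 0], [0, -1]]
Result: R × [-3, -6]ᵀ = [-1·-3 + (0)·-6, 0·-3 + (-1)·-6]ᵀ = (3, 6)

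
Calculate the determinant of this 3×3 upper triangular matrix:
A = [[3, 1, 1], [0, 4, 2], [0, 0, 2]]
24

The determinant of a triangular matrix is the product of its diagonal entries (the off-diagonal entries above the diagonal do not affect it).
det(A) = (3) * (4) * (2) = 24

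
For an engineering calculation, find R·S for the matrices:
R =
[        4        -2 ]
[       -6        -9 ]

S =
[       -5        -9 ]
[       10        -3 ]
RS =
[      -40       -30 ]
[      -60        81 ]

Matrix multiplication: (RS)[i][j] = sum over k of R[i][k] * S[k][j].
  (RS)[0][0] = (4)*(-5) + (-2)*(10) = -40
  (RS)[0][1] = (4)*(-9) + (-2)*(-3) = -30
  (RS)[1][0] = (-6)*(-5) + (-9)*(10) = -60
  (RS)[1][1] = (-6)*(-9) + (-9)*(-3) = 81
RS =
[      -40       -30 ]
[      -60        81 ]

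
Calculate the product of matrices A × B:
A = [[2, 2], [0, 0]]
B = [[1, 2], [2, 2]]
[[6, 8], [0, 0]]

Matrix multiplication:
C[0][0] = 2×1 + 2×2 = 6
C[0][1] = 2×2 + 2×2 = 8
C[1][0] = 0×1 + 0×2 = 0
C[1][1] = 0×2 + 0×2 = 0
Result: [[6, 8], [0, 0]]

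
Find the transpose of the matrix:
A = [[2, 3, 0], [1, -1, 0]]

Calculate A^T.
[[2, 1], [3, -1], [0, 0]]

The transpose sends entry (i,j) to (j,i); rows become columns.
Row 0 of A: [2, 3, 0] -> column 0 of A^T.
Row 1 of A: [1, -1, 0] -> column 1 of A^T.
A^T = [[2, 1], [3, -1], [0, 0]]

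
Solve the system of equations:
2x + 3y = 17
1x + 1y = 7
x = 4, y = 3

Use elimination (row reduction):
Equation 1: 2x + 3y = 17.
Equation 2: 1x + 1y = 7.
Multiply Eq1 by 1 and Eq2 by 2: 2x + 3y = 17;  2x + 2y = 14.
Subtract: (-1)y = -3, so y = 3.
Back-substitute into Eq1: 2x + 3*(3) = 17, so x = 4.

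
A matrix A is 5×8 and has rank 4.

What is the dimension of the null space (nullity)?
4

The rank-nullity theorem for an m×n matrix states:
rank(A) + nullity(A) = n (the number of columns).
Here n = 8 and rank(A) = 4, so nullity(A) = 8 - 4 = 4.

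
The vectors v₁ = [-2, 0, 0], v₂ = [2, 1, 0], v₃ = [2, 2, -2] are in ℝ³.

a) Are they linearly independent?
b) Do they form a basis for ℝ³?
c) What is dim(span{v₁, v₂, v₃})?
Yes independent, yes basis, dim = 3

Stack v₁, v₂, v₃ as rows of a 3×3 matrix.
[[-2, 0, 0]; [2, 1, 0]; [2, 2, -2]] is already lower triangular with nonzero diagonal entries (-2, 1, -2), so its determinant is the product of the diagonal entries, det = (-2)·(1)·(-2) = 4 ≠ 0, and the rows are linearly independent.
Three linearly independent vectors in ℝ³ form a basis for ℝ³, so dim(span{v₁,v₂,v₃}) = 3.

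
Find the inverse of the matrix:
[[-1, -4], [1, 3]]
[[3, 4], [-1, -1]]

For [[a,b],[c,d]], inverse = (1/det)·[[d,-b],[-c,a]]
det = -1·3 - -4·1 = 1
Inverse = (1/1)·[[3, 4], [-1, -1]]
        = [[3, 4], [-1, -1]]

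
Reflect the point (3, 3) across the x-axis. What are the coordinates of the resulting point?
(3, -3)

Reflection across x-axis: (3, 3) → (3, -3)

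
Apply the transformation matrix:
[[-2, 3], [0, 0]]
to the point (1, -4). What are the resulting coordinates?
(-14, 0)

Matrix multiplication:
[[-2, 3], [0, 0]] × [1, -4]ᵀ
= [-2×1 + 3×-4, 0×1 + 0×-4]ᵀ
= [-14.0000, 0.0000]ᵀ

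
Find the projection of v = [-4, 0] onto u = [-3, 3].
[-2, 2]

The projection of v onto u is proj_u(v) = ((v·u) / (u·u)) · u.
v·u = (-4)*(-3) + (0)*(3) = 12.
u·u = (-3)*(-3) + (3)*(3) = 18.
coefficient = 12 / 18 = 2/3.
proj_u(v) = 2/3 · [-3, 3] = [-2, 2].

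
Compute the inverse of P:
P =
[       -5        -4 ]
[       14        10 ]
det(P) = 6
P⁻¹ =
[      5/3       2/3 ]
[     -7/3      -5/6 ]

For a 2×2 matrix P = [[a, b], [c, d]] with det(P) ≠ 0, P⁻¹ = (1/det(P)) * [[d, -b], [-c, a]].
det(P) = (-5)*(10) - (-4)*(14) = -50 + 56 = 6.
P⁻¹ = (1/6) * [[10, 4], [-14, -5]].
Dividing each entry by 6 and reducing:
P⁻¹ =
[      5/3       2/3 ]
[     -7/3      -5/6 ]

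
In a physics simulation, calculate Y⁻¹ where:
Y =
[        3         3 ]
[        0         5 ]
det(Y) = 15
Y⁻¹ =
[      1/3      -1/5 ]
[        0       1/5 ]

For a 2×2 matrix Y = [[a, b], [c, d]] with det(Y) ≠ 0, Y⁻¹ = (1/det(Y)) * [[d, -b], [-c, a]].
det(Y) = (3)*(5) - (3)*(0) = 15 - 0 = 15.
Y⁻¹ = (1/15) * [[5, -3], [0, 3]].
Dividing each entry by 15 and reducing:
Y⁻¹ =
[      1/3      -1/5 ]
[        0       1/5 ]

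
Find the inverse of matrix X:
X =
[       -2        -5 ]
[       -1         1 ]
det(X) = -7
X⁻¹ =
[     -1/7      -5/7 ]
[     -1/7       2/7 ]

For a 2×2 matrix X = [[a, b], [c, d]] with det(X) ≠ 0, X⁻¹ = (1/det(X)) * [[d, -b], [-c, a]].
det(X) = (-2)*(1) - (-5)*(-1) = -2 - 5 = -7.
X⁻¹ = (1/-7) * [[1, 5], [1, -2]].
Dividing each entry by -7 and reducing:
X⁻¹ =
[     -1/7      -5/7 ]
[     -1/7       2/7 ]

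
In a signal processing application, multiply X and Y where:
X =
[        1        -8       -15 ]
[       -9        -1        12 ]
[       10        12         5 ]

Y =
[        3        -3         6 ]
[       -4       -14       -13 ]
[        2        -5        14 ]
XY =
[        5       184      -100 ]
[        1       -19       127 ]
[       -8      -223       -26 ]

Matrix multiplication: (XY)[i][j] = sum over k of X[i][k] * Y[k][j].
  (XY)[0][0] = (1)*(3) + (-8)*(-4) + (-15)*(2) = 5
  (XY)[0][1] = (1)*(-3) + (-8)*(-14) + (-15)*(-5) = 184
  (XY)[0][2] = (1)*(6) + (-8)*(-13) + (-15)*(14) = -100
  (XY)[1][0] = (-9)*(3) + (-1)*(-4) + (12)*(2) = 1
  (XY)[1][1] = (-9)*(-3) + (-1)*(-14) + (12)*(-5) = -19
  (XY)[1][2] = (-9)*(6) + (-1)*(-13) + (12)*(14) = 127
  (XY)[2][0] = (10)*(3) + (12)*(-4) + (5)*(2) = -8
  (XY)[2][1] = (10)*(-3) + (12)*(-14) + (5)*(-5) = -223
  (XY)[2][2] = (10)*(6) + (12)*(-13) + (5)*(14) = -26
XY =
[        5       184      -100 ]
[        1       -19       127 ]
[       -8      -223       -26 ]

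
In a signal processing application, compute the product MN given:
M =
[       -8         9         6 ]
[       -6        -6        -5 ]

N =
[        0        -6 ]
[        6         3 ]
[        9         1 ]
MN =
[      108        81 ]
[      -81        13 ]

Matrix multiplication: (MN)[i][j] = sum over k of M[i][k] * N[k][j].
  (MN)[0][0] = (-8)*(0) + (9)*(6) + (6)*(9) = 108
  (MN)[0][1] = (-8)*(-6) + (9)*(3) + (6)*(1) = 81
  (MN)[1][0] = (-6)*(0) + (-6)*(6) + (-5)*(9) = -81
  (MN)[1][1] = (-6)*(-6) + (-6)*(3) + (-5)*(1) = 13
MN =
[      108        81 ]
[      -81        13 ]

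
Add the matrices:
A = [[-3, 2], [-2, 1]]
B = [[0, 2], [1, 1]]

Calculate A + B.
[[-3, 4], [-1, 2]]

Add corresponding elements:
(-3)+(0)=-3
(2)+(2)=4
(-2)+(1)=-1
(1)+(1)=2
A + B = [[-3, 4], [-1, 2]]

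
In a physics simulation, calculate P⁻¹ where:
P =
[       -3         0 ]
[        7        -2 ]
det(P) = 6
P⁻¹ =
[     -1/3         0 ]
[     -7/6      -1/2 ]

For a 2×2 matrix P = [[a, b], [c, d]] with det(P) ≠ 0, P⁻¹ = (1/det(P)) * [[d, -b], [-c, a]].
det(P) = (-3)*(-2) - (0)*(7) = 6 - 0 = 6.
P⁻¹ = (1/6) * [[-2, 0], [-7, -3]].
Dividing each entry by 6 and reducing:
P⁻¹ =
[     -1/3         0 ]
[     -7/6      -1/2 ]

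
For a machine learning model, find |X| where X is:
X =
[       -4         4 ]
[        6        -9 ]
det(X) = 12

For a 2×2 matrix [[a, b], [c, d]], det = a*d - b*c.
det(X) = (-4)*(-9) - (4)*(6) = 36 - 24 = 12.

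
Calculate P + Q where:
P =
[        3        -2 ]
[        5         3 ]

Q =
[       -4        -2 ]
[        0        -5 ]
P + Q =
[       -1        -4 ]
[        5        -2 ]

Matrix addition is elementwise: (P+Q)[i][j] = P[i][j] + Q[i][j].
  (P+Q)[0][0] = (3) + (-4) = -1
  (P+Q)[0][1] = (-2) + (-2) = -4
  (P+Q)[1][0] = (5) + (0) = 5
  (P+Q)[1][1] = (3) + (-5) = -2
P + Q =
[       -1        -4 ]
[        5        -2 ]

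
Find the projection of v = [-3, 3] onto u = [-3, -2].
[-9/13, -6/13]

The projection of v onto u is proj_u(v) = ((v·u) / (u·u)) · u.
v·u = (-3)*(-3) + (3)*(-2) = 3.
u·u = (-3)*(-3) + (-2)*(-2) = 13.
coefficient = 3 / 13 = 3/13.
proj_u(v) = 3/13 · [-3, -2] = [-9/13, -6/13].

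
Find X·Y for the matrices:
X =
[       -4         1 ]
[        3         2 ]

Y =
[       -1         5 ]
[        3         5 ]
XY =
[        7       -15 ]
[        3        25 ]

Matrix multiplication: (XY)[i][j] = sum over k of X[i][k] * Y[k][j].
  (XY)[0][0] = (-4)*(-1) + (1)*(3) = 7
  (XY)[0][1] = (-4)*(5) + (1)*(5) = -15
  (XY)[1][0] = (3)*(-1) + (2)*(3) = 3
  (XY)[1][1] = (3)*(5) + (2)*(5) = 25
XY =
[        7       -15 ]
[        3        25 ]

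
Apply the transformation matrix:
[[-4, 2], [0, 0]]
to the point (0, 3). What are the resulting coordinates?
(6, 0)

Matrix multiplication:
[[-4, 2], [0, 0]] × [0, 3]ᵀ
= [-4×0 + 2×3, 0×0 + 0×3]ᵀ
= [6.0000, 0.0000]ᵀ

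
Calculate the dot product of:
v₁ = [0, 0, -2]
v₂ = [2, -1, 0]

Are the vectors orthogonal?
0, Yes

The dot product is the sum of products of corresponding components.
v₁·v₂ = (0)*(2) + (0)*(-1) + (-2)*(0) = 0 + 0 + 0 = 0.
Two vectors are orthogonal iff their dot product is 0; here the dot product is 0, so the vectors are orthogonal.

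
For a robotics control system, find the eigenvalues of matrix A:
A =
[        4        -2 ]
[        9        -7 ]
λ = -5, 2

Solve det(A - λI) = 0. For a 2×2 matrix the characteristic equation is λ² - (trace)λ + det = 0.
trace(A) = a + d = 4 - 7 = -3.
det(A) = a*d - b*c = (4)*(-7) - (-2)*(9) = -28 + 18 = -10.
Characteristic equation: λ² - (-3)λ + (-10) = 0.
Discriminant = (-3)² - 4*(-10) = 9 + 40 = 49.
λ = (-3 ± √49) / 2 = (-3 ± 7) / 2 = -5, 2.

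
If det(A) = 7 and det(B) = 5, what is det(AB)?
35

Use the multiplicative property of determinants: det(AB) = det(A)*det(B).
det(AB) = (7)*(5) = 35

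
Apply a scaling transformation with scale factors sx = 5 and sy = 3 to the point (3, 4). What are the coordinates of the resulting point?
(15, 12)

Scaling matrix:
[[5, 0], [0, 3]]
Result: (3 × 5, 4 × 3) = (15, 12)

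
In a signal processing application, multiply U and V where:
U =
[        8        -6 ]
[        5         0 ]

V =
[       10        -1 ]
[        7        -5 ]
UV =
[       38        22 ]
[       50        -5 ]

Matrix multiplication: (UV)[i][j] = sum over k of U[i][k] * V[k][j].
  (UV)[0][0] = (8)*(10) + (-6)*(7) = 38
  (UV)[0][1] = (8)*(-1) + (-6)*(-5) = 22
  (UV)[1][0] = (5)*(10) + (0)*(7) = 50
  (UV)[1][1] = (5)*(-1) + (0)*(-5) = -5
UV =
[       38        22 ]
[       50        -5 ]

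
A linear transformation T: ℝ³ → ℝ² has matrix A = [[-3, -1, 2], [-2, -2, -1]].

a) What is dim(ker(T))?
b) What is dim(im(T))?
dim(ker) = 1, dim(im) = 2

The two rows are not scalar multiples of one another (no single k satisfies row 2 = k × row 1), so they are linearly independent.
Thus rank(A) = 2.
dim(im(T)) = rank(A) = 2.
By the rank-nullity theorem applied to T: ℝ³ → ℝ², rank(A) + nullity(A) = 3 (the domain dimension), so dim(ker(T)) = 3 - 2 = 1.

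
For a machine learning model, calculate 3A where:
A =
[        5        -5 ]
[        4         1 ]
3A =
[       15       -15 ]
[       12         3 ]

Scalar multiplication is elementwise: (3A)[i][j] = 3 * A[i][j].
  (3A)[0][0] = 3 * (5) = 15
  (3A)[0][1] = 3 * (-5) = -15
  (3A)[1][0] = 3 * (4) = 12
  (3A)[1][1] = 3 * (1) = 3
3A =
[       15       -15 ]
[       12         3 ]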